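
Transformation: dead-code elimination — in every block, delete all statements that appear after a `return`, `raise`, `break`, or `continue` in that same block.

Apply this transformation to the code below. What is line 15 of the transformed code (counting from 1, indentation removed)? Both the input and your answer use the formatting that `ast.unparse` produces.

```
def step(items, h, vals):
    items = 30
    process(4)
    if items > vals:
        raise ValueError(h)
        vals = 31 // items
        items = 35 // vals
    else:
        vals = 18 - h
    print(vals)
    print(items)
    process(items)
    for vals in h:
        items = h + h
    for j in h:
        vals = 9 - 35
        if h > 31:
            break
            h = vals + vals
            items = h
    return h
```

if h > 31:

Transformed code:
def step(items, h, vals):
    items = 30
    process(4)
    if items > vals:
        raise ValueError(h)
    else:
        vals = 18 - h
    print(vals)
    print(items)
    process(items)
    for vals in h:
        items = h + h
    for j in h:
        vals = 9 - 35
        if h > 31:
            break
    return h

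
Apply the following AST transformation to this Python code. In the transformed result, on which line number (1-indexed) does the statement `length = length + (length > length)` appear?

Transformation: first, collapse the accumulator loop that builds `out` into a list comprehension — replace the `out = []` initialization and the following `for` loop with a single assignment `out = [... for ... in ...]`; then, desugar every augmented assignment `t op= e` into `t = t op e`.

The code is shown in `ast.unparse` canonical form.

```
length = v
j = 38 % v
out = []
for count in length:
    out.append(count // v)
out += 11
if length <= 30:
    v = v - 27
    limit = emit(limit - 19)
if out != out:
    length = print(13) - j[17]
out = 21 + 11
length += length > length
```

Transformed code:
length = v
j = 38 % v
out = [count // v for count in length]
out = out + 11
if length <= 30:
    v = v - 27
    limit = emit(limit - 19)
if out != out:
    length = print(13) - j[17]
out = 21 + 11
length = length + (length > length)

11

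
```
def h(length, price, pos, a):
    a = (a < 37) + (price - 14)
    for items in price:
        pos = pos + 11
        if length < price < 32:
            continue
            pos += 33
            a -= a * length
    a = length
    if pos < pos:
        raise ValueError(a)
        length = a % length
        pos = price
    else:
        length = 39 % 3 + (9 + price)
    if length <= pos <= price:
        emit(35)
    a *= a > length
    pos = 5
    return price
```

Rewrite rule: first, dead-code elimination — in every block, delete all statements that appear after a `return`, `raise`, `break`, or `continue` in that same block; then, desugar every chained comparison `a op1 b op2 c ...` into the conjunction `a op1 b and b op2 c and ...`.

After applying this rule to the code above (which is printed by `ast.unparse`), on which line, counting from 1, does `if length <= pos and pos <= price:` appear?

Transformed code:
def h(length, price, pos, a):
    a = (a < 37) + (price - 14)
    for items in price:
        pos = pos + 11
        if length < price and price < 32:
            continue
    a = length
    if pos < pos:
        raise ValueError(a)
    else:
        length = 39 % 3 + (9 + price)
    if length <= pos and pos <= price:
        emit(35)
    a *= a > length
    pos = 5
    return price

12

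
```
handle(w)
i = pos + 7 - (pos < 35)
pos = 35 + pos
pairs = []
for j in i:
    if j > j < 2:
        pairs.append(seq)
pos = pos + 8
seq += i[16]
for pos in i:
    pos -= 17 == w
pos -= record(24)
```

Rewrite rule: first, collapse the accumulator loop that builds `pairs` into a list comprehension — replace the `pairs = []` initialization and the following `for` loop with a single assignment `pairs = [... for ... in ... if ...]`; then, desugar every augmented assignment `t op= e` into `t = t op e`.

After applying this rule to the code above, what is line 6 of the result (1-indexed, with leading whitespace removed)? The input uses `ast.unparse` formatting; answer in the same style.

Transformed code:
handle(w)
i = pos + 7 - (pos < 35)
pos = 35 + pos
pairs = [seq for j in i if j > j < 2]
pos = pos + 8
seq = seq + i[16]
for pos in i:
    pos = pos - (17 == w)
pos = pos - record(24)

seq = seq + i[16]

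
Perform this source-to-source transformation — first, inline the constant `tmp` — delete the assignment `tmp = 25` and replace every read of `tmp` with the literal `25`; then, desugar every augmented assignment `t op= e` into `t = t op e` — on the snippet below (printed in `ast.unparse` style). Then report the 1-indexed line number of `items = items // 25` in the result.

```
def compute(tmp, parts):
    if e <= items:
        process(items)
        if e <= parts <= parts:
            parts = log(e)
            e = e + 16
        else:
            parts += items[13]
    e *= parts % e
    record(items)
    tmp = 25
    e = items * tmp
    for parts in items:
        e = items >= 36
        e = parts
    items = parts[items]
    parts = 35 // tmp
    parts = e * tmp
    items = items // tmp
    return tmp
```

18

Transformed code:
def compute(tmp, parts):
    if e <= items:
        process(items)
        if e <= parts <= parts:
            parts = log(e)
            e = e + 16
        else:
            parts = parts + items[13]
    e = e * (parts % e)
    record(items)
    e = items * 25
    for parts in items:
        e = items >= 36
        e = parts
    items = parts[items]
    parts = 35 // 25
    parts = e * 25
    items = items // 25
    return 25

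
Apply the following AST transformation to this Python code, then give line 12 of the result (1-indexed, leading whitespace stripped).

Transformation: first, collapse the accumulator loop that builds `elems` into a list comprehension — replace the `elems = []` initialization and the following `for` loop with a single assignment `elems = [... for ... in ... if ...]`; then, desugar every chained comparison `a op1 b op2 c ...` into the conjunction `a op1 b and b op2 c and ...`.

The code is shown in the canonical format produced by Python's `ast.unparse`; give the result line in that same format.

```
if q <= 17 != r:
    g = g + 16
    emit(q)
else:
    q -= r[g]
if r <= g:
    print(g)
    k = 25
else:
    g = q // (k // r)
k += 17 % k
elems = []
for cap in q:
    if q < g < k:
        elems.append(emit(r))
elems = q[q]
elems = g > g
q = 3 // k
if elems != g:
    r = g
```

Transformed code:
if q <= 17 and 17 != r:
    g = g + 16
    emit(q)
else:
    q -= r[g]
if r <= g:
    print(g)
    k = 25
else:
    g = q // (k // r)
k += 17 % k
elems = [emit(r) for cap in q if q < g and g < k]
elems = q[q]
elems = g > g
q = 3 // k
if elems != g:
    r = g

elems = [emit(r) for cap in q if q < g and g < k]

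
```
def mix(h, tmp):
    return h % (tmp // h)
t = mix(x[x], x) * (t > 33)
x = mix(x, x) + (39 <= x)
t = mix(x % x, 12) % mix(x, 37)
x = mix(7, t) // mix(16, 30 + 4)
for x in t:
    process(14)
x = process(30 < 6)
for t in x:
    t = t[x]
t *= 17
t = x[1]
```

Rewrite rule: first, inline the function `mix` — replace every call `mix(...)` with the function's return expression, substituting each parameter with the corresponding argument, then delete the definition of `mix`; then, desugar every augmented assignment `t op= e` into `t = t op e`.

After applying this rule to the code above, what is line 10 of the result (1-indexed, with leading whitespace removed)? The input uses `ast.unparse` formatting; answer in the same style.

Transformed code:
t = x[x] % (x // x[x]) * (t > 33)
x = x % (x // x) + (39 <= x)
t = x % x % (12 // (x % x)) % (x % (37 // x))
x = 7 % (t // 7) // (16 % ((30 + 4) // 16))
for x in t:
    process(14)
x = process(30 < 6)
for t in x:
    t = t[x]
t = t * 17
t = x[1]

t = t * 17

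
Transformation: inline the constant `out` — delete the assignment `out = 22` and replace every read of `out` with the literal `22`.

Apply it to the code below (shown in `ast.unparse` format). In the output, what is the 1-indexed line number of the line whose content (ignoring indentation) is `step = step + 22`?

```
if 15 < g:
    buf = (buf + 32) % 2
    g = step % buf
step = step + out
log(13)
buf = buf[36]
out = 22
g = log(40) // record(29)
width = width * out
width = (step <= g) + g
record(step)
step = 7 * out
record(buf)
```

Transformed code:
if 15 < g:
    buf = (buf + 32) % 2
    g = step % buf
step = step + 22
log(13)
buf = buf[36]
g = log(40) // record(29)
width = width * 22
width = (step <= g) + g
record(step)
step = 7 * 22
record(buf)

4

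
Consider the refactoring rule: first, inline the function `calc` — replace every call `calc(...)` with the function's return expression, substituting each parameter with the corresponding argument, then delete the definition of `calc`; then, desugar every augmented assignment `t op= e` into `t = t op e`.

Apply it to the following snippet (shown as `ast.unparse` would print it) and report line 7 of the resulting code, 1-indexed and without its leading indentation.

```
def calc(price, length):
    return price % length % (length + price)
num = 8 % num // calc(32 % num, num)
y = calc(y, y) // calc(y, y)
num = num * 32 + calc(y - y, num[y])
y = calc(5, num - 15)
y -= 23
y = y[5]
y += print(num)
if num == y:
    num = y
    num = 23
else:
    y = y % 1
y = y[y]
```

y = y + print(num)

Transformed code:
num = 8 % num // (32 % num % num % (num + 32 % num))
y = y % y % (y + y) // (y % y % (y + y))
num = num * 32 + (y - y) % num[y] % (num[y] + (y - y))
y = 5 % (num - 15) % (num - 15 + 5)
y = y - 23
y = y[5]
y = y + print(num)
if num == y:
    num = y
    num = 23
else:
    y = y % 1
y = y[y]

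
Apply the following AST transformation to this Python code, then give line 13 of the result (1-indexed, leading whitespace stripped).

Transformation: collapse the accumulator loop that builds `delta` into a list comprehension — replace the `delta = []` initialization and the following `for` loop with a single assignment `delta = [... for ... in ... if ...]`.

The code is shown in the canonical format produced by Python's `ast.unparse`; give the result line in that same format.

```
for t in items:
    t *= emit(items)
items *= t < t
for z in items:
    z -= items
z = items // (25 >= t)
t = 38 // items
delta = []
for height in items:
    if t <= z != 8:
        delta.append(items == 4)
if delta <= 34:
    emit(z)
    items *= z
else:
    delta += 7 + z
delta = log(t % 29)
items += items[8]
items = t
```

Transformed code:
for t in items:
    t *= emit(items)
items *= t < t
for z in items:
    z -= items
z = items // (25 >= t)
t = 38 // items
delta = [items == 4 for height in items if t <= z != 8]
if delta <= 34:
    emit(z)
    items *= z
else:
    delta += 7 + z
delta = log(t % 29)
items += items[8]
items = t

delta += 7 + z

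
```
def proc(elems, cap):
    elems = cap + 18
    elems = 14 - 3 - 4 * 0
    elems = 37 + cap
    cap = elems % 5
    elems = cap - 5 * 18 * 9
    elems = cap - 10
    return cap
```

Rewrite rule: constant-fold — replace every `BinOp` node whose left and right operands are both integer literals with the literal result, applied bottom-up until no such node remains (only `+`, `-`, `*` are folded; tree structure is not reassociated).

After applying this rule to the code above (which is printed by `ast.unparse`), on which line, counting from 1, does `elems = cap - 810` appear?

Transformed code:
def proc(elems, cap):
    elems = cap + 18
    elems = 11
    elems = 37 + cap
    cap = elems % 5
    elems = cap - 810
    elems = cap - 10
    return cap

6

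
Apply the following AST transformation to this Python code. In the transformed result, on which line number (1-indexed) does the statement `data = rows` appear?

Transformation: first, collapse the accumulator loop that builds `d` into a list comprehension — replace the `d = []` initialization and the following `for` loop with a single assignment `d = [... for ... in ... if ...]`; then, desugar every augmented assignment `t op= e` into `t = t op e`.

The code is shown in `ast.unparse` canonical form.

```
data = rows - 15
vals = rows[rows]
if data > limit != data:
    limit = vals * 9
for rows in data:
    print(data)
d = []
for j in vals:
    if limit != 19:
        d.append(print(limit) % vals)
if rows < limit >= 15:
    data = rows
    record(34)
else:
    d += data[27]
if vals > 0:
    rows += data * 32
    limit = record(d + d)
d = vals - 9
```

Transformed code:
data = rows - 15
vals = rows[rows]
if data > limit != data:
    limit = vals * 9
for rows in data:
    print(data)
d = [print(limit) % vals for j in vals if limit != 19]
if rows < limit >= 15:
    data = rows
    record(34)
else:
    d = d + data[27]
if vals > 0:
    rows = rows + data * 32
    limit = record(d + d)
d = vals - 9

9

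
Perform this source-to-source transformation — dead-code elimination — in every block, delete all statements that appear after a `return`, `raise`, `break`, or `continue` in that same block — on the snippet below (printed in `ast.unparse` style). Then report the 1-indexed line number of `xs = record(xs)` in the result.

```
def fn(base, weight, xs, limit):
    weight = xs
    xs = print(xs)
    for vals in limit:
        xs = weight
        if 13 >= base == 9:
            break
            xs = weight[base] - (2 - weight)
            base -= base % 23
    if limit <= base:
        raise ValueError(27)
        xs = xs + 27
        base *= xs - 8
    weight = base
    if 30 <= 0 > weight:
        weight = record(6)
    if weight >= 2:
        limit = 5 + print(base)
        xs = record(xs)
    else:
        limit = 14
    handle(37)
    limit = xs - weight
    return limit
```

Transformed code:
def fn(base, weight, xs, limit):
    weight = xs
    xs = print(xs)
    for vals in limit:
        xs = weight
        if 13 >= base == 9:
            break
    if limit <= base:
        raise ValueError(27)
    weight = base
    if 30 <= 0 > weight:
        weight = record(6)
    if weight >= 2:
        limit = 5 + print(base)
        xs = record(xs)
    else:
        limit = 14
    handle(37)
    limit = xs - weight
    return limit

15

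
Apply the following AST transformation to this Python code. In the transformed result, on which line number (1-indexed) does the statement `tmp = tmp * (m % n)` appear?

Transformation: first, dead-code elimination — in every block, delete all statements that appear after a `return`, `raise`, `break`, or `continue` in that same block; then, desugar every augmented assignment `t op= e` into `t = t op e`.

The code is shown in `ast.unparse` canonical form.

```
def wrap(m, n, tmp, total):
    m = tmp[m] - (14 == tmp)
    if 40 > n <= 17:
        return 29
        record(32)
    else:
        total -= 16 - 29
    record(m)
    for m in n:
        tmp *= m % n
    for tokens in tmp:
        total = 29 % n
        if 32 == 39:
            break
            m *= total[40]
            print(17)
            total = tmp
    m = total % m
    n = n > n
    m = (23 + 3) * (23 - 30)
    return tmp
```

9

Transformed code:
def wrap(m, n, tmp, total):
    m = tmp[m] - (14 == tmp)
    if 40 > n <= 17:
        return 29
    else:
        total = total - (16 - 29)
    record(m)
    for m in n:
        tmp = tmp * (m % n)
    for tokens in tmp:
        total = 29 % n
        if 32 == 39:
            break
    m = total % m
    n = n > n
    m = (23 + 3) * (23 - 30)
    return tmp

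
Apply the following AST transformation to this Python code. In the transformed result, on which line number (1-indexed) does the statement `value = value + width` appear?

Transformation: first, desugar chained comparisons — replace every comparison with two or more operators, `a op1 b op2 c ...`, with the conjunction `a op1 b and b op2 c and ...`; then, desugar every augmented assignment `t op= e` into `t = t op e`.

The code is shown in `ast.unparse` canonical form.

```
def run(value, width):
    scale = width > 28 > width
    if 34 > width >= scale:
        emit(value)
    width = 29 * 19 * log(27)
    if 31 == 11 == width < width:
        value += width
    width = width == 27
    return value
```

Transformed code:
def run(value, width):
    scale = width > 28 and 28 > width
    if 34 > width and width >= scale:
        emit(value)
    width = 29 * 19 * log(27)
    if 31 == 11 and 11 == width and (width < width):
        value = value + width
    width = width == 27
    return value

7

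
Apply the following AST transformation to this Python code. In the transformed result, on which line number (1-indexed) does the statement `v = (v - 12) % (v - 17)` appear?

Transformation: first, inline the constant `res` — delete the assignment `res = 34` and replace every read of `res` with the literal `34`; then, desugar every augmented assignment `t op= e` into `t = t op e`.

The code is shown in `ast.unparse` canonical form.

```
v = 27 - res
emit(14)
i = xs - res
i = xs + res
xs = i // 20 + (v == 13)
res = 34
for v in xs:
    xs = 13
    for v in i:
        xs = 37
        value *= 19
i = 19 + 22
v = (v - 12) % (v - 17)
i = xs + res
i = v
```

12

Transformed code:
v = 27 - 34
emit(14)
i = xs - 34
i = xs + 34
xs = i // 20 + (v == 13)
for v in xs:
    xs = 13
    for v in i:
        xs = 37
        value = value * 19
i = 19 + 22
v = (v - 12) % (v - 17)
i = xs + 34
i = v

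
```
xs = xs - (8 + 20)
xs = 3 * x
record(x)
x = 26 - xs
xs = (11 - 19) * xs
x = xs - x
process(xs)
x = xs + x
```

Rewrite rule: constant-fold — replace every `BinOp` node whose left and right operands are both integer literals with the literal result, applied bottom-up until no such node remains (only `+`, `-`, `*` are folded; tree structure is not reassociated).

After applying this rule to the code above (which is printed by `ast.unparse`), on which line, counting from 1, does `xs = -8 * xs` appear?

5

Transformed code:
xs = xs - 28
xs = 3 * x
record(x)
x = 26 - xs
xs = -8 * xs
x = xs - x
process(xs)
x = xs + x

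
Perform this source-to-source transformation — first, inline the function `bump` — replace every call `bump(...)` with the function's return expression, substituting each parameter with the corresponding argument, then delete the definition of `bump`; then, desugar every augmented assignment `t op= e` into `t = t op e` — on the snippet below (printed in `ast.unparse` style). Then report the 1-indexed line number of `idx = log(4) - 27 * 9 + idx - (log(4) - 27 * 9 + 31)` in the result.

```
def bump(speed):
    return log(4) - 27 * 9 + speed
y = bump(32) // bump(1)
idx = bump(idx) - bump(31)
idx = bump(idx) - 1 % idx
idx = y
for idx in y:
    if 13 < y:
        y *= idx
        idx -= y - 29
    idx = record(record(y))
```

Transformed code:
y = (log(4) - 27 * 9 + 32) // (log(4) - 27 * 9 + 1)
idx = log(4) - 27 * 9 + idx - (log(4) - 27 * 9 + 31)
idx = log(4) - 27 * 9 + idx - 1 % idx
idx = y
for idx in y:
    if 13 < y:
        y = y * idx
        idx = idx - (y - 29)
    idx = record(record(y))

2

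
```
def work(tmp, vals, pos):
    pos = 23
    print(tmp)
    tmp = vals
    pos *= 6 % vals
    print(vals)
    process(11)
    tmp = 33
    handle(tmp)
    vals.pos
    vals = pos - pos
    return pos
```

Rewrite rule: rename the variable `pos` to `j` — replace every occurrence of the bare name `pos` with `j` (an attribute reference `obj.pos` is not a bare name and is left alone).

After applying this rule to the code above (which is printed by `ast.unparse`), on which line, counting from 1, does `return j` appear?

Transformed code:
def work(tmp, vals, j):
    j = 23
    print(tmp)
    tmp = vals
    j *= 6 % vals
    print(vals)
    process(11)
    tmp = 33
    handle(tmp)
    vals.pos
    vals = j - j
    return j

12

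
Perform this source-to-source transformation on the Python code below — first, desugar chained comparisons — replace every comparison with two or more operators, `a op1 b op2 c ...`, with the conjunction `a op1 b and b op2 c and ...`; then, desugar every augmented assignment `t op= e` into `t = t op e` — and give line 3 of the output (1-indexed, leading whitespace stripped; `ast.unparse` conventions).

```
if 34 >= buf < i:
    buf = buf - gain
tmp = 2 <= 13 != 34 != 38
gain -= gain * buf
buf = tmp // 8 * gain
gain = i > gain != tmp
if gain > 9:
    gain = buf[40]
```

tmp = 2 <= 13 and 13 != 34 and (34 != 38)

Transformed code:
if 34 >= buf and buf < i:
    buf = buf - gain
tmp = 2 <= 13 and 13 != 34 and (34 != 38)
gain = gain - gain * buf
buf = tmp // 8 * gain
gain = i > gain and gain != tmp
if gain > 9:
    gain = buf[40]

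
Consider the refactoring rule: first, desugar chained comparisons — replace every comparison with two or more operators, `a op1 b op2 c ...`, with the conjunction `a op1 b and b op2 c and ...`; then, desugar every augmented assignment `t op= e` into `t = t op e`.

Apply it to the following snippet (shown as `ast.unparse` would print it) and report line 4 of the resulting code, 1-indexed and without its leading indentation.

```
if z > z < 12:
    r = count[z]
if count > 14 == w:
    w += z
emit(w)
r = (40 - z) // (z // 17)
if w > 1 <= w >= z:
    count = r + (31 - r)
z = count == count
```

w = w + z

Transformed code:
if z > z and z < 12:
    r = count[z]
if count > 14 and 14 == w:
    w = w + z
emit(w)
r = (40 - z) // (z // 17)
if w > 1 and 1 <= w and (w >= z):
    count = r + (31 - r)
z = count == count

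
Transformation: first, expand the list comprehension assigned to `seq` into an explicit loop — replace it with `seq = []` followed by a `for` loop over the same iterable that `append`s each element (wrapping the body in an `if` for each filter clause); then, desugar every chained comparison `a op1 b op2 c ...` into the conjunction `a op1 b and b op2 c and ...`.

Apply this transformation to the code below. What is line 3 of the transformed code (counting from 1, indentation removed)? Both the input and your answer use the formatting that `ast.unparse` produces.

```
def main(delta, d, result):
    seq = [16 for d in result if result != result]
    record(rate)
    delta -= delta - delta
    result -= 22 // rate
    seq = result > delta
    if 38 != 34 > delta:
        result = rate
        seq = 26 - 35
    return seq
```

Transformed code:
def main(delta, d, result):
    seq = []
    for d in result:
        if result != result:
            seq.append(16)
    record(rate)
    delta -= delta - delta
    result -= 22 // rate
    seq = result > delta
    if 38 != 34 and 34 > delta:
        result = rate
        seq = 26 - 35
    return seq

for d in result:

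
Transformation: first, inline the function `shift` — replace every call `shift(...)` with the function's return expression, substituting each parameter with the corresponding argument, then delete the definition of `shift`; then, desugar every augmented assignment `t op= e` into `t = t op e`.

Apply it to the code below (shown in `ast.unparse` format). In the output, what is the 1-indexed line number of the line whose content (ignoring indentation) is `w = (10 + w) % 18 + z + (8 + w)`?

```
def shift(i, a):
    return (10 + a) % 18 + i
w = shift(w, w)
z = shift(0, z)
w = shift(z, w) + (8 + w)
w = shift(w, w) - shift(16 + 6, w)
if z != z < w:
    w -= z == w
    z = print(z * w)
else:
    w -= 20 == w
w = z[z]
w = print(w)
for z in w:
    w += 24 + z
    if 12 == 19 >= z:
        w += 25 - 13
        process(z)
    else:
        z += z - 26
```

Transformed code:
w = (10 + w) % 18 + w
z = (10 + z) % 18 + 0
w = (10 + w) % 18 + z + (8 + w)
w = (10 + w) % 18 + w - ((10 + w) % 18 + (16 + 6))
if z != z < w:
    w = w - (z == w)
    z = print(z * w)
else:
    w = w - (20 == w)
w = z[z]
w = print(w)
for z in w:
    w = w + (24 + z)
    if 12 == 19 >= z:
        w = w + (25 - 13)
        process(z)
    else:
        z = z + (z - 26)

3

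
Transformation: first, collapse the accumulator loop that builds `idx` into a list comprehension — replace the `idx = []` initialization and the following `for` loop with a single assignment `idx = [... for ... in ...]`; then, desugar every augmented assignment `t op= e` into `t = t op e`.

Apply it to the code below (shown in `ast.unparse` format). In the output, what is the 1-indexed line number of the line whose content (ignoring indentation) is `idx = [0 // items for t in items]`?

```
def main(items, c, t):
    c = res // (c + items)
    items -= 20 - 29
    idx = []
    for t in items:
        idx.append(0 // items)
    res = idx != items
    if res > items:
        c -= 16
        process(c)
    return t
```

Transformed code:
def main(items, c, t):
    c = res // (c + items)
    items = items - (20 - 29)
    idx = [0 // items for t in items]
    res = idx != items
    if res > items:
        c = c - 16
        process(c)
    return t

4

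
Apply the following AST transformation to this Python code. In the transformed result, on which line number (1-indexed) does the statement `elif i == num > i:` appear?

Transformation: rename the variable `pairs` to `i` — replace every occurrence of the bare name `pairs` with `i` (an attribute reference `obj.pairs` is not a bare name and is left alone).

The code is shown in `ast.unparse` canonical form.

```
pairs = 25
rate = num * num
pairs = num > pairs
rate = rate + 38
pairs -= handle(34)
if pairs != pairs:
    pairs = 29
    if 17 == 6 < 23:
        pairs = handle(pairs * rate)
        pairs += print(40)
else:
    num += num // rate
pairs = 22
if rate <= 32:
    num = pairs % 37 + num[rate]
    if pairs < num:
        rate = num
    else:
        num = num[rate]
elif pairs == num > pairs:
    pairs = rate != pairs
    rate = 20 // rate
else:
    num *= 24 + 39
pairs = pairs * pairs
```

20

Transformed code:
i = 25
rate = num * num
i = num > i
rate = rate + 38
i -= handle(34)
if i != i:
    i = 29
    if 17 == 6 < 23:
        i = handle(i * rate)
        i += print(40)
else:
    num += num // rate
i = 22
if rate <= 32:
    num = i % 37 + num[rate]
    if i < num:
        rate = num
    else:
        num = num[rate]
elif i == num > i:
    i = rate != i
    rate = 20 // rate
else:
    num *= 24 + 39
i = i * i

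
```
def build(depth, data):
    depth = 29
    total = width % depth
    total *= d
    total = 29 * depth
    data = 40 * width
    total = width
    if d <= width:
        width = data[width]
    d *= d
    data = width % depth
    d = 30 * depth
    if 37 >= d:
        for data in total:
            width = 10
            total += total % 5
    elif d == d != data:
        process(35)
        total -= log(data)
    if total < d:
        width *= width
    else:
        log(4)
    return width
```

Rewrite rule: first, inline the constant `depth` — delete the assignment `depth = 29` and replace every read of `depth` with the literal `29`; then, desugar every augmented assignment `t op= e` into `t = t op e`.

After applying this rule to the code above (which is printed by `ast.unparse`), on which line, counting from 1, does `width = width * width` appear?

20

Transformed code:
def build(depth, data):
    total = width % 29
    total = total * d
    total = 29 * 29
    data = 40 * width
    total = width
    if d <= width:
        width = data[width]
    d = d * d
    data = width % 29
    d = 30 * 29
    if 37 >= d:
        for data in total:
            width = 10
            total = total + total % 5
    elif d == d != data:
        process(35)
        total = total - log(data)
    if total < d:
        width = width * width
    else:
        log(4)
    return width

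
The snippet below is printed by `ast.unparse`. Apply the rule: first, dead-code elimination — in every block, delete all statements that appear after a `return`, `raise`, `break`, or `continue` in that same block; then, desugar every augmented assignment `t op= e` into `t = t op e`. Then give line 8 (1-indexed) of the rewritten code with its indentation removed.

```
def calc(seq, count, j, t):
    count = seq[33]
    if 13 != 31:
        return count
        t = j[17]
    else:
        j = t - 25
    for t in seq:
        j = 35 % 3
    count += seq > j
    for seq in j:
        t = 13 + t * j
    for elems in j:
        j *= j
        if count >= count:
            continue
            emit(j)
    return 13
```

Transformed code:
def calc(seq, count, j, t):
    count = seq[33]
    if 13 != 31:
        return count
    else:
        j = t - 25
    for t in seq:
        j = 35 % 3
    count = count + (seq > j)
    for seq in j:
        t = 13 + t * j
    for elems in j:
        j = j * j
        if count >= count:
            continue
    return 13

j = 35 % 3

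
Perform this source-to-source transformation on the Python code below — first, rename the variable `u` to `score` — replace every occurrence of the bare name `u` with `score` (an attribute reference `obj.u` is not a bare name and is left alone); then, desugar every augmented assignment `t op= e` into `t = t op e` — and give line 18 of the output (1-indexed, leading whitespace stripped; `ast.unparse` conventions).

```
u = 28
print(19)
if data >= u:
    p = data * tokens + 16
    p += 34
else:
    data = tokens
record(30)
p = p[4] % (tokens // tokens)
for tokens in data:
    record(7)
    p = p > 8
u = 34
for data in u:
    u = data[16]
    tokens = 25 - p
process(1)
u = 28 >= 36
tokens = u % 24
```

Transformed code:
score = 28
print(19)
if data >= score:
    p = data * tokens + 16
    p = p + 34
else:
    data = tokens
record(30)
p = p[4] % (tokens // tokens)
for tokens in data:
    record(7)
    p = p > 8
score = 34
for data in score:
    score = data[16]
    tokens = 25 - p
process(1)
score = 28 >= 36
tokens = score % 24

score = 28 >= 36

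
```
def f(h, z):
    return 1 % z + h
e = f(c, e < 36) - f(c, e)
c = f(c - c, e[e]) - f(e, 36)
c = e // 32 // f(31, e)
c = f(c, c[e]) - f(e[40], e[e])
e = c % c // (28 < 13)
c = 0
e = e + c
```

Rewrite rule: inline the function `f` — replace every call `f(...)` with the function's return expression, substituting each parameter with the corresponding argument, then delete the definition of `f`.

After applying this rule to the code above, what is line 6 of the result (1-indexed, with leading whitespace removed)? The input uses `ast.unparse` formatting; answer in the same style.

c = 0

Transformed code:
e = 1 % (e < 36) + c - (1 % e + c)
c = 1 % e[e] + (c - c) - (1 % 36 + e)
c = e // 32 // (1 % e + 31)
c = 1 % c[e] + c - (1 % e[e] + e[40])
e = c % c // (28 < 13)
c = 0
e = e + c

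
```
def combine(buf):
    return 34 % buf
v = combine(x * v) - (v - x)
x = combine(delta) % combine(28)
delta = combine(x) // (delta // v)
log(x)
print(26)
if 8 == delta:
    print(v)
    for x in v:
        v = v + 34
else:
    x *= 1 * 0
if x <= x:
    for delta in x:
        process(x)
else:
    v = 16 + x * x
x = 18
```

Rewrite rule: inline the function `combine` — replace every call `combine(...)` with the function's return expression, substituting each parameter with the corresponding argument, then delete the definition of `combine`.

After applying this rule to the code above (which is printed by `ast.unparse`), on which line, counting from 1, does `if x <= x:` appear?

12

Transformed code:
v = 34 % (x * v) - (v - x)
x = 34 % delta % (34 % 28)
delta = 34 % x // (delta // v)
log(x)
print(26)
if 8 == delta:
    print(v)
    for x in v:
        v = v + 34
else:
    x *= 1 * 0
if x <= x:
    for delta in x:
        process(x)
else:
    v = 16 + x * x
x = 18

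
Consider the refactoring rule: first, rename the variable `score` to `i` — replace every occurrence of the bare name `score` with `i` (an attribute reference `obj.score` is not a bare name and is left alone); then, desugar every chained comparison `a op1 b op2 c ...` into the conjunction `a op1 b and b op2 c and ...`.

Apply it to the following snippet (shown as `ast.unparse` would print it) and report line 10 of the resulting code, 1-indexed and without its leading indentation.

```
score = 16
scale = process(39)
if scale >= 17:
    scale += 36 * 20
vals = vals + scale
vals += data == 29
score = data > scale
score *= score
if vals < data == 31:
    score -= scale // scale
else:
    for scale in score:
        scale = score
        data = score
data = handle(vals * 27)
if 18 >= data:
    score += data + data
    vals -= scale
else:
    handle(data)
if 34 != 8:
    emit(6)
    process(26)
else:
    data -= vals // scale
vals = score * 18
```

Transformed code:
i = 16
scale = process(39)
if scale >= 17:
    scale += 36 * 20
vals = vals + scale
vals += data == 29
i = data > scale
i *= i
if vals < data and data == 31:
    i -= scale // scale
else:
    for scale in i:
        scale = i
        data = i
data = handle(vals * 27)
if 18 >= data:
    i += data + data
    vals -= scale
else:
    handle(data)
if 34 != 8:
    emit(6)
    process(26)
else:
    data -= vals // scale
vals = i * 18

i -= scale // scale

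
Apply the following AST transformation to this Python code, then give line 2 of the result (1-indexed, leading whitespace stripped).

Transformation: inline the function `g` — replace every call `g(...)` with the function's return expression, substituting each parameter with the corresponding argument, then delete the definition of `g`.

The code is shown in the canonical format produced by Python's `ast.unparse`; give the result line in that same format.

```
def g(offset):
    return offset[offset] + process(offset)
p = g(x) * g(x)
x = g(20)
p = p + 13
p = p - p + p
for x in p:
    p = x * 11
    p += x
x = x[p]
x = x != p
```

x = 20[20] + process(20)

Transformed code:
p = (x[x] + process(x)) * (x[x] + process(x))
x = 20[20] + process(20)
p = p + 13
p = p - p + p
for x in p:
    p = x * 11
    p += x
x = x[p]
x = x != p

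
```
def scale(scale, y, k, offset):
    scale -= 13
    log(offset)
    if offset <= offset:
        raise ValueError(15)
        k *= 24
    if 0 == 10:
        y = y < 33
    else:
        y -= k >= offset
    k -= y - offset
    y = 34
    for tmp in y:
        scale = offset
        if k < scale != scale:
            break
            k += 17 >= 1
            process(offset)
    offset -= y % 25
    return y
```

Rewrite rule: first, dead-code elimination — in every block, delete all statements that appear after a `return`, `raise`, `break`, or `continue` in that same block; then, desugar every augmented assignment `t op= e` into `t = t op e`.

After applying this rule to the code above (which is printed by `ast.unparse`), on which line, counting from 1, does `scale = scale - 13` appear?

2

Transformed code:
def scale(scale, y, k, offset):
    scale = scale - 13
    log(offset)
    if offset <= offset:
        raise ValueError(15)
    if 0 == 10:
        y = y < 33
    else:
        y = y - (k >= offset)
    k = k - (y - offset)
    y = 34
    for tmp in y:
        scale = offset
        if k < scale != scale:
            break
    offset = offset - y % 25
    return y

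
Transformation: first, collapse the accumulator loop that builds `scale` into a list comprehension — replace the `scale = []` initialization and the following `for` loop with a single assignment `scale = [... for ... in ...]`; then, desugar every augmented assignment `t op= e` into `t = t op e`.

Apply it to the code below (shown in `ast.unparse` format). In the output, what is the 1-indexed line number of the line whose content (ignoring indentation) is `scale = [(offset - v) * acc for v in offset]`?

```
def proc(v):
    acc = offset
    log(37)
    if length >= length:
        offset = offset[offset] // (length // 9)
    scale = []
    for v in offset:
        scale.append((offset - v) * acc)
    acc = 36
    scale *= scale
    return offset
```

Transformed code:
def proc(v):
    acc = offset
    log(37)
    if length >= length:
        offset = offset[offset] // (length // 9)
    scale = [(offset - v) * acc for v in offset]
    acc = 36
    scale = scale * scale
    return offset

6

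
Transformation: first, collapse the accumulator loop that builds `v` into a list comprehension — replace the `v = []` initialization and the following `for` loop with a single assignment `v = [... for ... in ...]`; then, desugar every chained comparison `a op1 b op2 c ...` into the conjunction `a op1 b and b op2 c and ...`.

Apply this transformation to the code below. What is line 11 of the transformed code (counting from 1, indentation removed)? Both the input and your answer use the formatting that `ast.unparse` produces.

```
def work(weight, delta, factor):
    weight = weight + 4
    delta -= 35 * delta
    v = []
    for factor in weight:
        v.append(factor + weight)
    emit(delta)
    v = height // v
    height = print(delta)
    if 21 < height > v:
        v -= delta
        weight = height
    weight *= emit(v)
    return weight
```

weight *= emit(v)

Transformed code:
def work(weight, delta, factor):
    weight = weight + 4
    delta -= 35 * delta
    v = [factor + weight for factor in weight]
    emit(delta)
    v = height // v
    height = print(delta)
    if 21 < height and height > v:
        v -= delta
        weight = height
    weight *= emit(v)
    return weight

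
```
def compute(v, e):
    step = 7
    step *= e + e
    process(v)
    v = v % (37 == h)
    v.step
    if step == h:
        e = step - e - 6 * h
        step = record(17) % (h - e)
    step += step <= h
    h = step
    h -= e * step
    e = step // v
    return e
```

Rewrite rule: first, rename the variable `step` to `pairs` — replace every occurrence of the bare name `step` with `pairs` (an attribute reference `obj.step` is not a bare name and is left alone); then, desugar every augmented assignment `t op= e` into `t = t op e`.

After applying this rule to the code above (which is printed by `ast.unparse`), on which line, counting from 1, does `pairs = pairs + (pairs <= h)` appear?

Transformed code:
def compute(v, e):
    pairs = 7
    pairs = pairs * (e + e)
    process(v)
    v = v % (37 == h)
    v.step
    if pairs == h:
        e = pairs - e - 6 * h
        pairs = record(17) % (h - e)
    pairs = pairs + (pairs <= h)
    h = pairs
    h = h - e * pairs
    e = pairs // v
    return e

10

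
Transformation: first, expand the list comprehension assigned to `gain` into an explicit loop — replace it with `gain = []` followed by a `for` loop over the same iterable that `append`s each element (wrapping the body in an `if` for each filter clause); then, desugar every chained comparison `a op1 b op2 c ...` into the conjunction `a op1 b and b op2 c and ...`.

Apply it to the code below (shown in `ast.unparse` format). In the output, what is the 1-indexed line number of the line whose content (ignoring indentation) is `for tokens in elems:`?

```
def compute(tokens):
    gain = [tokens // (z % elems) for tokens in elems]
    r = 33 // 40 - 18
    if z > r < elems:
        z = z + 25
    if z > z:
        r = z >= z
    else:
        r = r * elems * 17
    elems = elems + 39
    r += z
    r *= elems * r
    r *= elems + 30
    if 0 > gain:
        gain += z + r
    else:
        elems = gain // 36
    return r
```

3

Transformed code:
def compute(tokens):
    gain = []
    for tokens in elems:
        gain.append(tokens // (z % elems))
    r = 33 // 40 - 18
    if z > r and r < elems:
        z = z + 25
    if z > z:
        r = z >= z
    else:
        r = r * elems * 17
    elems = elems + 39
    r += z
    r *= elems * r
    r *= elems + 30
    if 0 > gain:
        gain += z + r
    else:
        elems = gain // 36
    return r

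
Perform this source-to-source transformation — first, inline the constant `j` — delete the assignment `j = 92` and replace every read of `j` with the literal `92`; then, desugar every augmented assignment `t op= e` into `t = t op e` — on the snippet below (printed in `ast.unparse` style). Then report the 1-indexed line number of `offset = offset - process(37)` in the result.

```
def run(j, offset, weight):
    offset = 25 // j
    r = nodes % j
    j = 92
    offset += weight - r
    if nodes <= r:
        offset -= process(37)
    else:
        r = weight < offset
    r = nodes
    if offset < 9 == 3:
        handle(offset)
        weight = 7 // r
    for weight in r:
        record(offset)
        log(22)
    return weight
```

Transformed code:
def run(j, offset, weight):
    offset = 25 // 92
    r = nodes % 92
    offset = offset + (weight - r)
    if nodes <= r:
        offset = offset - process(37)
    else:
        r = weight < offset
    r = nodes
    if offset < 9 == 3:
        handle(offset)
        weight = 7 // r
    for weight in r:
        record(offset)
        log(22)
    return weight

6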